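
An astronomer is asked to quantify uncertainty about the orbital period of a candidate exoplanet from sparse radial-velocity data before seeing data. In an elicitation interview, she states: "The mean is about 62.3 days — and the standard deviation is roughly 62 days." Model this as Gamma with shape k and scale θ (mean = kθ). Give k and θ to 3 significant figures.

k ≈ 1.01, θ ≈ 61.7

For Gamma(k, scale θ): mean = kθ, variance = kθ², so CV = 1/√k.
CV = SD/mean = 62/62.3 = 0.9952, hence k = 1/CV² = 1.01.
Then θ = mean/k = 62.3/1.01 = 61.7.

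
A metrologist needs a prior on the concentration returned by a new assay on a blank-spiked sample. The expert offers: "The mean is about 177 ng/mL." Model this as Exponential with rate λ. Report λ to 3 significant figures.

λ ≈ 0.00565

Exponential mean = 1/λ, so λ = 1/177.0 = 0.00565.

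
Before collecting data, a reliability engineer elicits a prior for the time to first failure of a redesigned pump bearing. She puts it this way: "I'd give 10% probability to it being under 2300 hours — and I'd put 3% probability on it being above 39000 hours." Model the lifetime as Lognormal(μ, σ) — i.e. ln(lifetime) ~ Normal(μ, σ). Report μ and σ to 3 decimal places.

μ ≈ 8.888, σ ≈ 0.895

If T ~ Lognormal(μ,σ) then ln T ~ Normal(μ,σ), so the p-quantile of ln T is μ + z_p·σ.
ln(2300) = 7.741 and ln(39000) = 10.57; z_{0.1} = -1.282, z_{0.97} = 1.881.
σ = (10.57 − 7.741)/(1.881 − (-1.282)) = 0.895.
μ = 7.741 − (-1.282)·0.895 = 8.888.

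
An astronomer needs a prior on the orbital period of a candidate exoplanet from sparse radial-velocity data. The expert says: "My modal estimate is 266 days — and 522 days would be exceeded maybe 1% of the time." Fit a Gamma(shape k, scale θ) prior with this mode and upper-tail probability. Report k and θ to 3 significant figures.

k ≈ 11.8, θ ≈ 24.5

Gamma(k,θ) with k>1 has mode (k−1)θ, so θ = 266/(k−1).
Need P(X < 522) = 0.99 with θ tied to k this way. Start at k = 2, θ = 266: P(X<522) ≈ 0.584.
Too low — raise k to concentrate. Iterating converges to k ≈ 11.8.
Then θ = 266/(11.8−1) ≈ 24.5.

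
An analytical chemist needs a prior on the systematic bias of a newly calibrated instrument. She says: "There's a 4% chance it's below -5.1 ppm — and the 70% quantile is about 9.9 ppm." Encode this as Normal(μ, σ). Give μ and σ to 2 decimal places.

For Normal(μ,σ), the p-quantile is μ + z_p·σ. Here z_{0.04} = -1.751, z_{0.7} = 0.5244.
So -5.1 = μ − 1.751σ and 9.9 = μ + 0.5244σ.
Subtracting: σ = (9.9 − -5.1)/(0.5244 − (-1.751)) = 6.59.
Then μ = -5.1 − (-1.751)·6.59 = 6.44.

μ = 6.44, σ = 6.59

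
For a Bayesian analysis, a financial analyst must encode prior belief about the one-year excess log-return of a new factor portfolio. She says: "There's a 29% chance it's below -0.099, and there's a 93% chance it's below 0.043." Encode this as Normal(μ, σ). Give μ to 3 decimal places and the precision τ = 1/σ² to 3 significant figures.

The p-quantile of Normal(μ,σ) is μ + z_p·σ, with z_{0.29} = -0.5534 and z_{0.93} = 1.476.
Eliminate σ: μ = (z₂·x₁ − z₁·x₂)/(z₂ − z₁) = (1.476·-0.099 − (-0.5534)·0.043)/2.029 = -0.060.
Then σ = (x₂ − x₁)/(z₂ − z₁) = (0.043 − -0.099)/2.029 = 0.070.
Precision τ = 1/σ² = 1/0.06998² = 204.

μ = -0.060, τ = 204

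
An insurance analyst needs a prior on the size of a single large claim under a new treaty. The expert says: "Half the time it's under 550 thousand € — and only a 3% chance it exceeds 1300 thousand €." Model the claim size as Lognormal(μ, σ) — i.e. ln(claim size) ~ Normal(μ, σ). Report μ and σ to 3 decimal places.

If T ~ Lognormal(μ,σ) then ln T ~ Normal(μ,σ), so the p-quantile of ln T is μ + z_p·σ.
ln(550) = 6.31 and ln(1300) = 7.17; z_{0.5} = 0, z_{0.97} = 1.881.
σ = (7.17 − 6.31)/(1.881 − (0)) = 0.457.
μ = 6.31 − (0)·0.457 = 6.310.

μ ≈ 6.310, σ ≈ 0.457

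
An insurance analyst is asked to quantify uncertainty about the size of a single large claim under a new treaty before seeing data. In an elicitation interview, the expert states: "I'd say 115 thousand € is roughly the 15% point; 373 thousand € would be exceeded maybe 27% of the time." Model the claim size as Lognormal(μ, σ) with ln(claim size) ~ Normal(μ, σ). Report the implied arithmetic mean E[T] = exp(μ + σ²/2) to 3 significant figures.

If T ~ Lognormal(μ,σ) then ln T ~ Normal(μ,σ), so the p-quantile of ln T is μ + z_p·σ.
ln(115) = 4.745 and ln(373) = 5.922; z_{0.15} = -1.036, z_{0.73} = 0.6128.
σ = (5.922 − 4.745)/(0.6128 − (-1.036)) = 0.713.
μ = 4.745 − (-1.036)·0.713 = 5.484.
E[T] = exp(μ + σ²/2) = exp(5.484 + 0.2545) = 311 thousand €.

E[T] ≈ 311 thousand €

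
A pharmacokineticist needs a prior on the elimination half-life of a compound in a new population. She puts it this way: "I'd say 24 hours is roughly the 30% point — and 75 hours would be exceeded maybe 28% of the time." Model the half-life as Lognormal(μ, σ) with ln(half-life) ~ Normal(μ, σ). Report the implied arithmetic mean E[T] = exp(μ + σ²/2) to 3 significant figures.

If T ~ Lognormal(μ,σ) then ln T ~ Normal(μ,σ), so the p-quantile of ln T is μ + z_p·σ.
ln(24) = 3.178 and ln(75) = 4.317; z_{0.3} = -0.5244, z_{0.72} = 0.5828.
σ = (4.317 − 3.178)/(0.5828 − (-0.5244)) = 1.029.
μ = 3.178 − (-0.5244)·1.029 = 3.718.
E[T] = exp(μ + σ²/2) = exp(3.718 + 0.5295) = 69.9 hours.

E[T] ≈ 69.9 hours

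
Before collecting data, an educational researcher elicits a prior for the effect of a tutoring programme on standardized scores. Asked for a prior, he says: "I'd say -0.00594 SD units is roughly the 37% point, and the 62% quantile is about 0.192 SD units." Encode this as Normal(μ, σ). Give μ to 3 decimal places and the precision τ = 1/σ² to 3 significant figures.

For Normal(μ,σ), the p-quantile is μ + z_p·σ. Here z_{0.37} = -0.3319, z_{0.62} = 0.3055.
So -0.00594 = μ − 0.3319σ and 0.192 = μ + 0.3055σ.
Subtracting: σ = (0.192 − -0.00594)/(0.3055 − (-0.3319)) = 0.311.
Then μ = -0.00594 − (-0.3319)·0.311 = 0.097.
Precision τ = 1/σ² = 1/0.3106² = 10.4.

μ = 0.097, τ = 10.4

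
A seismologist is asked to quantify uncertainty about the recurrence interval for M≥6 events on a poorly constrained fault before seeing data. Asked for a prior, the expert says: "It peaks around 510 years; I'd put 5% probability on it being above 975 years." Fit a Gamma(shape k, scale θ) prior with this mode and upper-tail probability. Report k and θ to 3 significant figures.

k ≈ 7.62, θ ≈ 77.1

Gamma(k,θ) with k>1 has mode (k−1)θ, so θ = 510/(k−1).
Need P(X < 975) = 0.95 with θ tied to k this way. Start at k = 2, θ = 510: P(X<975) ≈ 0.570.
Too low — raise k to concentrate. Iterating converges to k ≈ 7.62.
Then θ = 510/(7.62−1) ≈ 77.1.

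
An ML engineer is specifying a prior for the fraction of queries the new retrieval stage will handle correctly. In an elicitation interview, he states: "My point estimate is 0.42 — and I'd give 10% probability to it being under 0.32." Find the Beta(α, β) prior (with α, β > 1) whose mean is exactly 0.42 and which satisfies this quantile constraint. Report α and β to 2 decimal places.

α ≈ 16.35, β ≈ 22.58

With mean 0.42 fixed, write α = 0.42s, β = 0.58s where s = α+β.
Need P(θ < 0.32) = 0.1 under Beta(0.42s, 0.58s). Normal approximation: (q−m)/√(m(1−m)/s) ≈ z_{0.1} = -1.28, so s ≈ 0.42·0.58·(-1.28)²/(0.32−0.42)² = 40.0.
At s = 40.0: P(θ<0.32) ≈ 0.097. Adjusting to match 0.1 gives s ≈ 38.92.
So α = 0.42·38.92 ≈ 16.35, β = 0.58·38.92 ≈ 22.58.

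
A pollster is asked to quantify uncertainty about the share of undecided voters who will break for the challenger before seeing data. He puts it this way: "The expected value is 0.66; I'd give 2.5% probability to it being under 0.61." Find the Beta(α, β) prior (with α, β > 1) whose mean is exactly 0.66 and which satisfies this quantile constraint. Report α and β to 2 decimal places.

With mean 0.66 fixed, write α = 0.66s, β = 0.34s where s = α+β.
Need P(θ < 0.61) = 0.025 under Beta(0.66s, 0.34s). Normal approximation: (q−m)/√(m(1−m)/s) ≈ z_{0.025} = -1.96, so s ≈ 0.66·0.34·(-1.96)²/(0.61−0.66)² = 344.8.
At s = 344.8: P(θ<0.61) ≈ 0.027. Adjusting to match 0.025 gives s ≈ 355.38.
So α = 0.66·355.38 ≈ 234.55, β = 0.34·355.38 ≈ 120.83.

α ≈ 234.55, β ≈ 120.83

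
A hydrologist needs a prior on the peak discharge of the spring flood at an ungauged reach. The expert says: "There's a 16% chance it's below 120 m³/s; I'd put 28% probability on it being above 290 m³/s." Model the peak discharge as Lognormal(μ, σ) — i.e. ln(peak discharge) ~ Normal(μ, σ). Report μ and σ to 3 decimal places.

If T ~ Lognormal(μ,σ) then ln T ~ Normal(μ,σ), so the p-quantile of ln T is μ + z_p·σ.
ln(120) = 4.787 and ln(290) = 5.67; z_{0.16} = -0.9945, z_{0.72} = 0.5828.
σ = (5.67 − 4.787)/(0.5828 − (-0.9945)) = 0.559.
μ = 4.787 − (-0.9945)·0.559 = 5.344.

μ ≈ 5.344, σ ≈ 0.559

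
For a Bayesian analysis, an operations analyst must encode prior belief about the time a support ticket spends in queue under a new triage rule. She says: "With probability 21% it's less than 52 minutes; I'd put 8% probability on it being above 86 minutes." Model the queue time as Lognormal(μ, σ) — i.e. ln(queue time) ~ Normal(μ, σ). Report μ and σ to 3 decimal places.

If T ~ Lognormal(μ,σ) then ln T ~ Normal(μ,σ), so the p-quantile of ln T is μ + z_p·σ.
ln(52) = 3.951 and ln(86) = 4.454; z_{0.21} = -0.8064, z_{0.92} = 1.405.
σ = (4.454 − 3.951)/(1.405 − (-0.8064)) = 0.227.
μ = 3.951 − (-0.8064)·0.227 = 4.135.

μ ≈ 4.135, σ ≈ 0.227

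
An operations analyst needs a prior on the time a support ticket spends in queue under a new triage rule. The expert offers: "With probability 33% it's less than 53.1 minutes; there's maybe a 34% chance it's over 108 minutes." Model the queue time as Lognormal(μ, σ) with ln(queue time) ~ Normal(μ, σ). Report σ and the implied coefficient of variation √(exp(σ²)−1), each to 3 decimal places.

If T ~ Lognormal(μ,σ) then ln T ~ Normal(μ,σ), so the p-quantile of ln T is μ + z_p·σ.
ln(53.1) = 3.972 and ln(108) = 4.682; z_{0.33} = -0.4399, z_{0.66} = 0.4125.
σ = (4.682 − 3.972)/(0.4125 − (-0.4399)) = 0.833.
μ = 3.972 − (-0.4399)·0.833 = 4.339.
CV = √(exp(σ²)−1) = √(exp(0.6937)−1) = 1.001.

σ ≈ 0.833, CV ≈ 1.001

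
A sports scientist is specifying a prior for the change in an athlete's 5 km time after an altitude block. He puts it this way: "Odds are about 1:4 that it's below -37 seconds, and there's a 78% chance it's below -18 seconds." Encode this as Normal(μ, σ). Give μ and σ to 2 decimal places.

For Normal(μ,σ), the p-quantile is μ + z_p·σ. Here z_{0.2} = -0.8416, z_{0.78} = 0.7722.
So -37 = μ − 0.8416σ and -18 = μ + 0.7722σ.
Subtracting: σ = (-18 − -37)/(0.7722 − (-0.8416)) = 11.77.
Then μ = -37 − (-0.8416)·11.77 = -27.09.

μ = -27.09, σ = 11.77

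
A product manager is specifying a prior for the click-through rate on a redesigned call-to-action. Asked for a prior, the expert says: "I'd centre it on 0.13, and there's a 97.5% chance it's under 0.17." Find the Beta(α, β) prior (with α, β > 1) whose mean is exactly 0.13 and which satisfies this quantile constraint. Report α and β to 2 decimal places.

With mean 0.13 fixed, write α = 0.13s, β = 0.87s where s = α+β.
Need P(θ < 0.17) = 0.975 under Beta(0.13s, 0.87s). Normal approximation: (q−m)/√(m(1−m)/s) ≈ z_{0.975} = 1.96, so s ≈ 0.13·0.87·(1.96)²/(0.17−0.13)² = 271.5.
At s = 271.5: P(θ<0.17) ≈ 0.968. Adjusting to match 0.975 gives s ≈ 303.53.
So α = 0.13·303.53 ≈ 39.46, β = 0.87·303.53 ≈ 264.07.

α ≈ 39.46, β ≈ 264.07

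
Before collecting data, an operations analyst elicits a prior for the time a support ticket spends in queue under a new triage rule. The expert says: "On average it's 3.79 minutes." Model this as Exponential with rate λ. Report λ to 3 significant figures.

λ ≈ 0.264

Exponential mean = 1/λ, so λ = 1/3.79 = 0.264.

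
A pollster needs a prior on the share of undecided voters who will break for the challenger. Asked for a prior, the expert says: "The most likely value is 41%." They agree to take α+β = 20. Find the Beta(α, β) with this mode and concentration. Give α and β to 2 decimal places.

For α,β > 1 the Beta mode is (α−1)/(α+β−2). With α+β = 20, the mode is (α−1)/18.
Set (α−1)/18 = 0.41 → α = 1 + 0.41·18 = 8.38.
β = 20 − α = 11.62.

α = 8.38, β = 11.62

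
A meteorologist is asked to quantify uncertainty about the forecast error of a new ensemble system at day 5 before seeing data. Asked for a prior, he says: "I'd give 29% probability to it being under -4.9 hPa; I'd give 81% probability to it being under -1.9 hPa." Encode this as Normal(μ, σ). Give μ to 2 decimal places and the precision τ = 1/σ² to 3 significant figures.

μ = -3.74, τ = 0.228

The p-quantile of Normal(μ,σ) is μ + z_p·σ, with z_{0.29} = -0.5534 and z_{0.81} = 0.8779.
Eliminate σ: μ = (z₂·x₁ − z₁·x₂)/(z₂ − z₁) = (0.8779·-4.9 − (-0.5534)·-1.9)/1.431 = -3.74.
Then σ = (x₂ − x₁)/(z₂ − z₁) = (-1.9 − -4.9)/1.431 = 2.10.
Precision τ = 1/σ² = 1/2.096² = 0.228.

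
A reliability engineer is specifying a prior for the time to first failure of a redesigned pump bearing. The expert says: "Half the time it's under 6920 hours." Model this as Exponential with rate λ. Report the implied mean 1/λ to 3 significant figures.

mean ≈ 9980 hours

Exponential median = ln 2 / λ, so λ = ln 2 / 6920.0 = 0.0001.
Mean = 1/λ = 9980 hours.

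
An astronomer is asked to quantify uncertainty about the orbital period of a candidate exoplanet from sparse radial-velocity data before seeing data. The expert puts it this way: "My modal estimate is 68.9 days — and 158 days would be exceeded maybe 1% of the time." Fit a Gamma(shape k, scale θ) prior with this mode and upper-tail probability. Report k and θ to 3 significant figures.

Gamma(k,θ) with k>1 has mode (k−1)θ, so θ = 68.9/(k−1).
Need P(X < 158) = 0.99 with θ tied to k this way. Start at k = 2, θ = 68.9: P(X<158) ≈ 0.668.
Too low — raise k to concentrate. Iterating converges to k ≈ 7.94.
Then θ = 68.9/(7.94−1) ≈ 9.93.

k ≈ 7.94, θ ≈ 9.93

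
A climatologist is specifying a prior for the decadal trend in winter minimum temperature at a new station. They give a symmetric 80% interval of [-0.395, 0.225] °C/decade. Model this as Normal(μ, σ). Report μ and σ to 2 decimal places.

μ = -0.09, σ = 0.24

A symmetric 80% interval runs μ ± z·σ with z = 1.282.
Half-width = 0.31, so σ = 0.31/1.282 = 0.24.
μ is the interval midpoint, -0.09.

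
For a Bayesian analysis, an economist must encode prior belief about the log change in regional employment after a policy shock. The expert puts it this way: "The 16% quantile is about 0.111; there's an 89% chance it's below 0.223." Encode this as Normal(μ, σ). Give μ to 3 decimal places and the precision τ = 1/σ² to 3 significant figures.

For Normal(μ,σ), the p-quantile is μ + z_p·σ. Here z_{0.16} = -0.9945, z_{0.89} = 1.227.
So 0.111 = μ − 0.9945σ and 0.223 = μ + 1.227σ.
Subtracting: σ = (0.223 − 0.111)/(1.227 − (-0.9945)) = 0.050.
Then μ = 0.111 − (-0.9945)·0.050 = 0.161.
Precision τ = 1/σ² = 1/0.05043² = 393.

μ = 0.161, τ = 393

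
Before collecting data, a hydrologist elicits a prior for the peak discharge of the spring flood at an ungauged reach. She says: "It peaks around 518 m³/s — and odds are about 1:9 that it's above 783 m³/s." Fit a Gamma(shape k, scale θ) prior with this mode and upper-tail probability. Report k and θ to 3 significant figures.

k ≈ 11.9, θ ≈ 47.5

Gamma(k,θ) with k>1 has mode (k−1)θ, so θ = 518/(k−1).
Need P(X < 783) = 0.9 with θ tied to k this way. Start at k = 2, θ = 518: P(X<783) ≈ 0.446.
Too low — raise k to concentrate. Iterating converges to k ≈ 11.9.
Then θ = 518/(11.9−1) ≈ 47.5.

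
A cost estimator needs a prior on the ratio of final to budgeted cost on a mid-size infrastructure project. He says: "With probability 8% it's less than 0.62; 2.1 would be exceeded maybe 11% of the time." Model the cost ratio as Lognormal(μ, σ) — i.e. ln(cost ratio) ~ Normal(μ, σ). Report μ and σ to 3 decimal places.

μ ≈ 0.173, σ ≈ 0.464

If T ~ Lognormal(μ,σ) then ln T ~ Normal(μ,σ), so the p-quantile of ln T is μ + z_p·σ.
ln(0.62) = -0.478 and ln(2.1) = 0.7419; z_{0.08} = -1.405, z_{0.89} = 1.227.
σ = (0.7419 − -0.478)/(1.227 − (-1.405)) = 0.464.
μ = -0.478 − (-1.405)·0.464 = 0.173.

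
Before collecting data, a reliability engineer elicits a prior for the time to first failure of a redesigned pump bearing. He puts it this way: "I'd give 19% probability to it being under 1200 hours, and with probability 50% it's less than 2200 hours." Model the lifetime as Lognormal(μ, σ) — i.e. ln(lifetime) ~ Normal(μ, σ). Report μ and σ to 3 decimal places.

If T ~ Lognormal(μ,σ) then ln T ~ Normal(μ,σ), so the p-quantile of ln T is μ + z_p·σ.
ln(1200) = 7.09 and ln(2200) = 7.696; z_{0.19} = -0.8779, z_{0.5} = 0.
σ = (7.696 − 7.09)/(0 − (-0.8779)) = 0.690.
μ = 7.09 − (-0.8779)·0.690 = 7.696.

μ ≈ 7.696, σ ≈ 0.690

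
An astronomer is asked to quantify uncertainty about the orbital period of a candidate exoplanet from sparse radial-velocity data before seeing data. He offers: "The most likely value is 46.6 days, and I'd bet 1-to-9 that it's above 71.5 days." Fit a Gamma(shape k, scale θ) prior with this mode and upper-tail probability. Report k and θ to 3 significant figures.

k ≈ 11.2, θ ≈ 4.57

Gamma(k,θ) with k>1 has mode (k−1)θ, so θ = 46.6/(k−1).
Need P(X < 71.5) = 0.9 with θ tied to k this way. Start at k = 2, θ = 46.6: P(X<71.5) ≈ 0.454.
Too low — raise k to concentrate. Iterating converges to k ≈ 11.2.
Then θ = 46.6/(11.2−1) ≈ 4.57.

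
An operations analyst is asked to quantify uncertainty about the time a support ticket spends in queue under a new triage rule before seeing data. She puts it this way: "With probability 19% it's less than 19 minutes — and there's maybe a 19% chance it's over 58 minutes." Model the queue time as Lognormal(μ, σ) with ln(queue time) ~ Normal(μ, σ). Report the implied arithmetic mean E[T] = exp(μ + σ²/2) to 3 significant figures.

If T ~ Lognormal(μ,σ) then ln T ~ Normal(μ,σ), so the p-quantile of ln T is μ + z_p·σ.
ln(19) = 2.944 and ln(58) = 4.06; z_{0.19} = -0.8779, z_{0.81} = 0.8779.
σ = (4.06 − 2.944)/(0.8779 − (-0.8779)) = 0.636.
μ = 2.944 − (-0.8779)·0.636 = 3.502.
E[T] = exp(μ + σ²/2) = exp(3.502 + 0.2020) = 40.6 minutes.

E[T] ≈ 40.6 minutes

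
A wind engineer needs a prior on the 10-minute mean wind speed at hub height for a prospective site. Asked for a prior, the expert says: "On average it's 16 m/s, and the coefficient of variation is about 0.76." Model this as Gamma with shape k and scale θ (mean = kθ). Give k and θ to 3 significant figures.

k ≈ 1.73, θ ≈ 9.24

For Gamma(k, scale θ): mean = kθ, variance = kθ², so CV = 1/√k.
CV = 0.76, hence k = 1/CV² = 1.73.
Then θ = mean/k = 16/1.73 = 9.24.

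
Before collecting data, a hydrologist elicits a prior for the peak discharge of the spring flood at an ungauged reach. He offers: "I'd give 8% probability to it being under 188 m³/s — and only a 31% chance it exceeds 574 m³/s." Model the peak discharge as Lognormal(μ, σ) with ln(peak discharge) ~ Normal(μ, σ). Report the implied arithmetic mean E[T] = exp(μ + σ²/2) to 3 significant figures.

E[T] ≈ 510 m³/s

If T ~ Lognormal(μ,σ) then ln T ~ Normal(μ,σ), so the p-quantile of ln T is μ + z_p·σ.
ln(188) = 5.236 and ln(574) = 6.353; z_{0.08} = -1.405, z_{0.69} = 0.4959.
σ = (6.353 − 5.236)/(0.4959 − (-1.405)) = 0.587.
μ = 5.236 − (-1.405)·0.587 = 6.061.
E[T] = exp(μ + σ²/2) = exp(6.061 + 0.1724) = 510 m³/s.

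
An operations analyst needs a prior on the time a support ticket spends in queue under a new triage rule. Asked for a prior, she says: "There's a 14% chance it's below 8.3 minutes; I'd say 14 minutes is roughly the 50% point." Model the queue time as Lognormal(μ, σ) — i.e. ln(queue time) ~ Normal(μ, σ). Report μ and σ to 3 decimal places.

μ ≈ 2.639, σ ≈ 0.484

If T ~ Lognormal(μ,σ) then ln T ~ Normal(μ,σ), so the p-quantile of ln T is μ + z_p·σ.
ln(8.3) = 2.116 and ln(14) = 2.639; z_{0.14} = -1.08, z_{0.5} = 0.
σ = (2.639 − 2.116)/(0 − (-1.08)) = 0.484.
μ = 2.116 − (-1.08)·0.484 = 2.639.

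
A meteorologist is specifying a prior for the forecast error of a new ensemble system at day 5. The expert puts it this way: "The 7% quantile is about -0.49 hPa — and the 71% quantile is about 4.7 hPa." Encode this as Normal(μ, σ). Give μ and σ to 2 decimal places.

μ = 3.28, σ = 2.56

The p-quantile of Normal(μ,σ) is μ + z_p·σ, with z_{0.07} = -1.476 and z_{0.71} = 0.5534.
Eliminate σ: μ = (z₂·x₁ − z₁·x₂)/(z₂ − z₁) = (0.5534·-0.49 − (-1.476)·4.7)/2.029 = 3.28.
Then σ = (x₂ − x₁)/(z₂ − z₁) = (4.7 − -0.49)/2.029 = 2.56.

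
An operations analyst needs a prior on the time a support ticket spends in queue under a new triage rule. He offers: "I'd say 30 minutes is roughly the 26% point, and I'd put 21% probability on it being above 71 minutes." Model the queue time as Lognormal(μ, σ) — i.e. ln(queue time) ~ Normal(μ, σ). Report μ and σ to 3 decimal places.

μ ≈ 3.783, σ ≈ 0.594

If T ~ Lognormal(μ,σ) then ln T ~ Normal(μ,σ), so the p-quantile of ln T is μ + z_p·σ.
ln(30) = 3.401 and ln(71) = 4.263; z_{0.26} = -0.6433, z_{0.79} = 0.8064.
σ = (4.263 − 3.401)/(0.8064 − (-0.6433)) = 0.594.
μ = 3.401 − (-0.6433)·0.594 = 3.783.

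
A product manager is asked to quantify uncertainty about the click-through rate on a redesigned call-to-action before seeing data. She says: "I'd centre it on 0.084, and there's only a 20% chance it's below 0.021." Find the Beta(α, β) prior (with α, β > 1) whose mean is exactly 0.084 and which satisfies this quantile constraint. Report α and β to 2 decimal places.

α ≈ 1.03, β ≈ 11.26

With mean 0.084 fixed, write α = 0.084s, β = 0.916s where s = α+β.
Need P(θ < 0.021) = 0.2 under Beta(0.084s, 0.916s). Normal approximation: (q−m)/√(m(1−m)/s) ≈ z_{0.2} = -0.842, so s ≈ 0.084·0.916·(-0.842)²/(0.021−0.084)² = 13.7.
At s = 13.7: P(θ<0.021) ≈ 0.177. Adjusting to match 0.2 gives s ≈ 12.29.
So α = 0.084·12.29 ≈ 1.03, β = 0.916·12.29 ≈ 11.26.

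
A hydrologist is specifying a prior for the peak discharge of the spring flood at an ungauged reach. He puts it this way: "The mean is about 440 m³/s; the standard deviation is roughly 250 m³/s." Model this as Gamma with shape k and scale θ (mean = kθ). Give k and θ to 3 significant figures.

k ≈ 3.1, θ ≈ 142

For Gamma(k, scale θ): mean = kθ, variance = kθ², so CV = 1/√k.
CV = SD/mean = 250/440 = 0.5682, hence k = 1/CV² = 3.1.
Then θ = mean/k = 440/3.1 = 142.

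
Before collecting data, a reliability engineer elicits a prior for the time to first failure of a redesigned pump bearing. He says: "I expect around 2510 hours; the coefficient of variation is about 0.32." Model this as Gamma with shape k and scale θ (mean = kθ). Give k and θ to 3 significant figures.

k ≈ 9.77, θ ≈ 257

For Gamma(k, scale θ): mean = kθ, variance = kθ², so CV = 1/√k.
CV = 0.32, hence k = 1/CV² = 9.77.
Then θ = mean/k = 2510/9.77 = 257.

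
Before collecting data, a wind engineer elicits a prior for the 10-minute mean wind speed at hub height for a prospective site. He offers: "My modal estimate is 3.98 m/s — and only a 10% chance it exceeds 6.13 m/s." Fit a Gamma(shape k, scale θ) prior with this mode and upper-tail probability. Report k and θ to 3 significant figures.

Gamma(k,θ) with k>1 has mode (k−1)θ, so θ = 3.98/(k−1).
Need P(X < 6.13) = 0.9 with θ tied to k this way. Start at k = 2, θ = 3.98: P(X<6.13) ≈ 0.456.
Too low — raise k to concentrate. Iterating converges to k ≈ 11.
Then θ = 3.98/(11−1) ≈ 0.397.

k ≈ 11, θ ≈ 0.397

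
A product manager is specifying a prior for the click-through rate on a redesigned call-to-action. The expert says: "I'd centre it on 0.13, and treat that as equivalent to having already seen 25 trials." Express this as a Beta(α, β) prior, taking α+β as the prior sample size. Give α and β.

α = 3.25, β = 21.75

Under the effective-sample-size interpretation, Beta(α, β) has prior mean α/(α+β) and prior sample size α+β.
So α+β = 25 and α/(α+β) = 0.13, giving α = 0.13·25 = 3.25 and β = 25 − 3.25 = 21.75.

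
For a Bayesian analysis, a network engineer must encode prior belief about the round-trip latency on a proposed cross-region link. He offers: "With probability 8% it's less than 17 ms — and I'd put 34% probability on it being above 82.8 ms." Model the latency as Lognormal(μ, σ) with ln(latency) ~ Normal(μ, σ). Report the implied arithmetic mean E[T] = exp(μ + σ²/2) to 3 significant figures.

If T ~ Lognormal(μ,σ) then ln T ~ Normal(μ,σ), so the p-quantile of ln T is μ + z_p·σ.
ln(17) = 2.833 and ln(82.8) = 4.416; z_{0.08} = -1.405, z_{0.66} = 0.4125.
σ = (4.416 − 2.833)/(0.4125 − (-1.405)) = 0.871.
μ = 2.833 − (-1.405)·0.871 = 4.057.
E[T] = exp(μ + σ²/2) = exp(4.057 + 0.3794) = 84.5 ms.

E[T] ≈ 84.5 ms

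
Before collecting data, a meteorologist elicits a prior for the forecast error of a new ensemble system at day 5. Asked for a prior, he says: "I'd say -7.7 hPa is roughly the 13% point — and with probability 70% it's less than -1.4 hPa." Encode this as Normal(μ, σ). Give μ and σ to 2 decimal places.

For Normal(μ,σ), the p-quantile is μ + z_p·σ. Here z_{0.13} = -1.126, z_{0.7} = 0.5244.
So -7.7 = μ − 1.126σ and -1.4 = μ + 0.5244σ.
Subtracting: σ = (-1.4 − -7.7)/(0.5244 − (-1.126)) = 3.82.
Then μ = -7.7 − (-1.126)·3.82 = -3.40.

μ = -3.40, σ = 3.82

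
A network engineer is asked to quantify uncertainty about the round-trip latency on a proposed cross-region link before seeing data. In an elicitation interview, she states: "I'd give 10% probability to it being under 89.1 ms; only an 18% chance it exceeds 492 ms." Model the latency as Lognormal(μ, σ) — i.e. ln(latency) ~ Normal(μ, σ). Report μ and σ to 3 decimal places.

If T ~ Lognormal(μ,σ) then ln T ~ Normal(μ,σ), so the p-quantile of ln T is μ + z_p·σ.
ln(89.1) = 4.49 and ln(492) = 6.198; z_{0.1} = -1.282, z_{0.82} = 0.9154.
σ = (6.198 − 4.49)/(0.9154 − (-1.282)) = 0.778.
μ = 4.49 − (-1.282)·0.778 = 5.487.

μ ≈ 5.487, σ ≈ 0.778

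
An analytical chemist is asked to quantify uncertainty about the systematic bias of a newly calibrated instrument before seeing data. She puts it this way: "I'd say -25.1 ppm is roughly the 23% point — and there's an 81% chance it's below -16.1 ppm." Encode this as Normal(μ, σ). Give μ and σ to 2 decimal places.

For Normal(μ,σ), the p-quantile is μ + z_p·σ. Here z_{0.23} = -0.7388, z_{0.81} = 0.8779.
So -25.1 = μ − 0.7388σ and -16.1 = μ + 0.8779σ.
Subtracting: σ = (-16.1 − -25.1)/(0.8779 − (-0.7388)) = 5.57.
Then μ = -25.1 − (-0.7388)·5.57 = -20.99.

μ = -20.99, σ = 5.57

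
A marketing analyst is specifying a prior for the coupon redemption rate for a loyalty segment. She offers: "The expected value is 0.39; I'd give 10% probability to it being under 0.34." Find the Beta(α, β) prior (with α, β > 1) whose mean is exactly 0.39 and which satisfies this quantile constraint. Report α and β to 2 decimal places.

α ≈ 60.06, β ≈ 93.93

With mean 0.39 fixed, write α = 0.39s, β = 0.61s where s = α+β.
Need P(θ < 0.34) = 0.1 under Beta(0.39s, 0.61s). Normal approximation: (q−m)/√(m(1−m)/s) ≈ z_{0.1} = -1.28, so s ≈ 0.39·0.61·(-1.28)²/(0.34−0.39)² = 156.3.
At s = 156.3: P(θ<0.34) ≈ 0.098. Adjusting to match 0.1 gives s ≈ 153.99.
So α = 0.39·153.99 ≈ 60.06, β = 0.61·153.99 ≈ 93.93.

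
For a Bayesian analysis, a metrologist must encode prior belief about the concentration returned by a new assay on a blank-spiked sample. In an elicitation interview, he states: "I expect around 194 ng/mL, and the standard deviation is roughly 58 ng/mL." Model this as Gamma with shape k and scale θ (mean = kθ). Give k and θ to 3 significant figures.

For Gamma(k, scale θ): mean = kθ, variance = kθ², so CV = 1/√k.
CV = SD/mean = 58/194 = 0.299, hence k = 1/CV² = 11.2.
Then θ = mean/k = 194/11.2 = 17.3.

k ≈ 11.2, θ ≈ 17.3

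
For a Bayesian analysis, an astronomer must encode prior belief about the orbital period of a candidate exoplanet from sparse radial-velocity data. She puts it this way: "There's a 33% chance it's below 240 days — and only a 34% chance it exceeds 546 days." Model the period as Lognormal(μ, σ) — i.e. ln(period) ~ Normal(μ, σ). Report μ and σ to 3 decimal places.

μ ≈ 5.905, σ ≈ 0.964

If T ~ Lognormal(μ,σ) then ln T ~ Normal(μ,σ), so the p-quantile of ln T is μ + z_p·σ.
ln(240) = 5.481 and ln(546) = 6.303; z_{0.33} = -0.4399, z_{0.66} = 0.4125.
σ = (6.303 − 5.481)/(0.4125 − (-0.4399)) = 0.964.
μ = 5.481 − (-0.4399)·0.964 = 5.905.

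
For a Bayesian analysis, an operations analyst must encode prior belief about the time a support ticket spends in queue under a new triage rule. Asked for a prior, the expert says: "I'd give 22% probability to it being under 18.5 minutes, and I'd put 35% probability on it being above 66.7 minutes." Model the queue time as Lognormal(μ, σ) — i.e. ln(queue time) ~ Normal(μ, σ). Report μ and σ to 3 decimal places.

μ ≈ 3.773, σ ≈ 1.108

If T ~ Lognormal(μ,σ) then ln T ~ Normal(μ,σ), so the p-quantile of ln T is μ + z_p·σ.
ln(18.5) = 2.918 and ln(66.7) = 4.2; z_{0.22} = -0.7722, z_{0.65} = 0.3853.
σ = (4.2 − 2.918)/(0.3853 − (-0.7722)) = 1.108.
μ = 2.918 − (-0.7722)·1.108 = 3.773.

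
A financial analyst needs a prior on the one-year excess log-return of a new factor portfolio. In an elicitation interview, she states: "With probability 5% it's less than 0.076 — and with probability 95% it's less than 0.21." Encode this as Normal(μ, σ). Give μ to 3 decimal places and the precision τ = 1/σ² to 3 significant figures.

μ = 0.143, τ = 603

The p-quantile of Normal(μ,σ) is μ + z_p·σ, with z_{0.05} = -1.645 and z_{0.95} = 1.645.
Eliminate σ: μ = (z₂·x₁ − z₁·x₂)/(z₂ − z₁) = (1.645·0.076 − (-1.645)·0.21)/3.29 = 0.143.
Then σ = (x₂ − x₁)/(z₂ − z₁) = (0.21 − 0.076)/3.29 = 0.041.
Precision τ = 1/σ² = 1/0.04073² = 603.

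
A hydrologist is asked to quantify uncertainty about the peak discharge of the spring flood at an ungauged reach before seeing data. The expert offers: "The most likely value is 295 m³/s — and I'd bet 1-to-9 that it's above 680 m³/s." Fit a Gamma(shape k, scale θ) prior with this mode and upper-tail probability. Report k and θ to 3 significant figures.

k ≈ 3.76, θ ≈ 107

Gamma(k,θ) with k>1 has mode (k−1)θ, so θ = 295/(k−1).
Need P(X < 680) = 0.9 with θ tied to k this way. Start at k = 2, θ = 295: P(X<680) ≈ 0.670.
Too low — raise k to concentrate. Iterating converges to k ≈ 3.76.
Then θ = 295/(3.76−1) ≈ 107.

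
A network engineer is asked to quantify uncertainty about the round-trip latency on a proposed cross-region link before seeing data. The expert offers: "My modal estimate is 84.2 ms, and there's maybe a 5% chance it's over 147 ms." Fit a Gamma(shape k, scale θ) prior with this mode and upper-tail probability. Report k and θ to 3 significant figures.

k ≈ 9.98, θ ≈ 9.37

Gamma(k,θ) with k>1 has mode (k−1)θ, so θ = 84.2/(k−1).
Need P(X < 147) = 0.95 with θ tied to k this way. Start at k = 2, θ = 84.2: P(X<147) ≈ 0.521.
Too low — raise k to concentrate. Iterating converges to k ≈ 9.98.
Then θ = 84.2/(9.98−1) ≈ 9.37.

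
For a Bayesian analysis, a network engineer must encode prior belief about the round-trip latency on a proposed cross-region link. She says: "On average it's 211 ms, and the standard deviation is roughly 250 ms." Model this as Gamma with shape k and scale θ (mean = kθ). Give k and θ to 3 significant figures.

For Gamma(k, scale θ): mean = kθ, variance = kθ², so CV = 1/√k.
CV = SD/mean = 250/211 = 1.185, hence k = 1/CV² = 0.712.
Then θ = mean/k = 211/0.712 = 296.

k ≈ 0.712, θ ≈ 296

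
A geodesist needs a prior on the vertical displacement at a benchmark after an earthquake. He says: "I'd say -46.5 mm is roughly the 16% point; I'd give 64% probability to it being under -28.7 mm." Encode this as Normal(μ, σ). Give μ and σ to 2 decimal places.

For Normal(μ,σ), the p-quantile is μ + z_p·σ. Here z_{0.16} = -0.9945, z_{0.64} = 0.3585.
So -46.5 = μ − 0.9945σ and -28.7 = μ + 0.3585σ.
Subtracting: σ = (-28.7 − -46.5)/(0.3585 − (-0.9945)) = 13.16.
Then μ = -46.5 − (-0.9945)·13.16 = -33.42.

μ = -33.42, σ = 13.16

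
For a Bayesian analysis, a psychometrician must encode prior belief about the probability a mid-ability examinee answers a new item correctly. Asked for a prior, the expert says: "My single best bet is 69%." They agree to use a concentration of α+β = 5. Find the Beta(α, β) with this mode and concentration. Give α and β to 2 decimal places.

α = 3.07, β = 1.93

For α,β > 1 the Beta mode is (α−1)/(α+β−2). With α+β = 5, the mode is (α−1)/3.
Set (α−1)/3 = 0.69 → α = 1 + 0.69·3 = 3.07.
β = 5 − α = 1.93.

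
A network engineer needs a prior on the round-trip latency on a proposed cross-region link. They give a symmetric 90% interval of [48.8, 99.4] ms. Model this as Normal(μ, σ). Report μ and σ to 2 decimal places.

A symmetric 90% interval runs μ ± z·σ with z = 1.645.
Half-width = 25.3, so σ = 25.3/1.645 = 15.38.
μ is the interval midpoint, 74.10.

μ = 74.10, σ = 15.38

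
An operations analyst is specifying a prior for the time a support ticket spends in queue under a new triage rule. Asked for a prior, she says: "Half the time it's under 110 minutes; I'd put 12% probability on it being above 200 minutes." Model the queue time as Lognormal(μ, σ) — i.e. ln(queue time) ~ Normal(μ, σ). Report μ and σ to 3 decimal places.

μ ≈ 4.700, σ ≈ 0.509

If T ~ Lognormal(μ,σ) then ln T ~ Normal(μ,σ), so the p-quantile of ln T is μ + z_p·σ.
ln(110) = 4.7 and ln(200) = 5.298; z_{0.5} = 0, z_{0.88} = 1.175.
σ = (5.298 − 4.7)/(1.175 − (0)) = 0.509.
μ = 4.7 − (0)·0.509 = 4.700.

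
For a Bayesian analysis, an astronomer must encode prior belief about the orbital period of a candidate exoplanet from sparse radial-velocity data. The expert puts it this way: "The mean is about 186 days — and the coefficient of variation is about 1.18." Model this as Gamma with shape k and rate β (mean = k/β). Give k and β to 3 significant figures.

k ≈ 0.718, β ≈ 0.00386

For Gamma(k, rate β): mean = k/β, variance = k/β², so CV = 1/√k.
CV = 1.18, hence k = 1/CV² = 0.718.
Then β = k/mean = 0.718/186 = 0.00386.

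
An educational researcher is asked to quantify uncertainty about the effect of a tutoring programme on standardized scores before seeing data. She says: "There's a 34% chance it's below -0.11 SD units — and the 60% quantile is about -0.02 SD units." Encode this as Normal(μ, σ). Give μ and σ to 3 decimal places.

The p-quantile of Normal(μ,σ) is μ + z_p·σ, with z_{0.34} = -0.4125 and z_{0.6} = 0.2533.
Eliminate σ: μ = (z₂·x₁ − z₁·x₂)/(z₂ − z₁) = (0.2533·-0.11 − (-0.4125)·-0.02)/0.6658 = -0.054.
Then σ = (x₂ − x₁)/(z₂ − z₁) = (-0.02 − -0.11)/0.6658 = 0.135.

μ = -0.054, σ = 0.135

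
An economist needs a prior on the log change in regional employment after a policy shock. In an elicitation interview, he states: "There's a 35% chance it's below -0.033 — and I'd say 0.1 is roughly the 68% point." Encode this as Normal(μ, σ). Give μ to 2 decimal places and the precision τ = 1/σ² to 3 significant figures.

The p-quantile of Normal(μ,σ) is μ + z_p·σ, with z_{0.35} = -0.3853 and z_{0.68} = 0.4677.
Eliminate σ: μ = (z₂·x₁ − z₁·x₂)/(z₂ − z₁) = (0.4677·-0.033 − (-0.3853)·0.1)/0.853 = 0.03.
Then σ = (x₂ − x₁)/(z₂ − z₁) = (0.1 − -0.033)/0.853 = 0.16.
Precision τ = 1/σ² = 1/0.1559² = 41.1.

μ = 0.03, τ = 41.1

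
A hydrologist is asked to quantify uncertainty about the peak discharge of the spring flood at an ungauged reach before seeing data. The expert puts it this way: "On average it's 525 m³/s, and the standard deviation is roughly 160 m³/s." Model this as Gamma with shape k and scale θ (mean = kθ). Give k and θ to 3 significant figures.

For Gamma(k, scale θ): mean = kθ, variance = kθ², so CV = 1/√k.
CV = SD/mean = 160/525 = 0.3048, hence k = 1/CV² = 10.8.
Then θ = mean/k = 525/10.8 = 48.8.

k ≈ 10.8, θ ≈ 48.8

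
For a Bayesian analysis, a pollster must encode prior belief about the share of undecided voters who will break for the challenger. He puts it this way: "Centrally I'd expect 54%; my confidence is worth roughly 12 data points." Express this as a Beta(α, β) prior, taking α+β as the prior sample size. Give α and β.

Under the effective-sample-size interpretation, Beta(α, β) has prior mean α/(α+β) and prior sample size α+β.
So α+β = 12 and α/(α+β) = 0.54, giving α = 0.54·12 = 6.48 and β = 12 − 6.48 = 5.52.

α = 6.48, β = 5.52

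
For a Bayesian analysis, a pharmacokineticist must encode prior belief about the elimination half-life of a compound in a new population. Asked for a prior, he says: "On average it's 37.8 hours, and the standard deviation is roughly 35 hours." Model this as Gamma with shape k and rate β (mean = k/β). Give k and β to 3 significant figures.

For Gamma(k, rate β): mean = k/β, variance = k/β², so CV = 1/√k.
CV = SD/mean = 35/37.8 = 0.9259, hence k = 1/CV² = 1.17.
Then β = k/mean = 1.17/37.8 = 0.0309.

k ≈ 1.17, β ≈ 0.0309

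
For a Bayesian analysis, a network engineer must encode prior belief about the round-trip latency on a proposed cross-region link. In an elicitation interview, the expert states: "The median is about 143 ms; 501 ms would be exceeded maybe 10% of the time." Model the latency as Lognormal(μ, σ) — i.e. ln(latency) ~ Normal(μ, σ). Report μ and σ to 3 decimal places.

If T ~ Lognormal(μ,σ) then ln T ~ Normal(μ,σ), so the p-quantile of ln T is μ + z_p·σ.
ln(143) = 4.963 and ln(501) = 6.217; z_{0.5} = 0, z_{0.9} = 1.282.
σ = (6.217 − 4.963)/(1.282 − (0)) = 0.978.
μ = 4.963 − (0)·0.978 = 4.963.

μ ≈ 4.963, σ ≈ 0.978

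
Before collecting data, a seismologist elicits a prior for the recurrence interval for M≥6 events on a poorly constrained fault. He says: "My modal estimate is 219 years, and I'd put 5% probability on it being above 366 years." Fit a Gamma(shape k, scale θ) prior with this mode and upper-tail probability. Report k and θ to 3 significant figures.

k ≈ 11.6, θ ≈ 20.7

Gamma(k,θ) with k>1 has mode (k−1)θ, so θ = 219/(k−1).
Need P(X < 366) = 0.95 with θ tied to k this way. Start at k = 2, θ = 219: P(X<366) ≈ 0.498.
Too low — raise k to concentrate. Iterating converges to k ≈ 11.6.
Then θ = 219/(11.6−1) ≈ 20.7.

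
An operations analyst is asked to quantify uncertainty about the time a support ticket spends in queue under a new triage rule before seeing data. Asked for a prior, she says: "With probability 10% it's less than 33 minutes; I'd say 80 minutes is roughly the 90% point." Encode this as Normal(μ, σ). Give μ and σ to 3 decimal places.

The p-quantile of Normal(μ,σ) is μ + z_p·σ, with z_{0.1} = -1.282 and z_{0.9} = 1.282.
Eliminate σ: μ = (z₂·x₁ − z₁·x₂)/(z₂ − z₁) = (1.282·33 − (-1.282)·80)/2.563 = 56.500.
Then σ = (x₂ − x₁)/(z₂ − z₁) = (80 − 33)/2.563 = 18.337.

μ = 56.500, σ = 18.337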